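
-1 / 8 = -0.12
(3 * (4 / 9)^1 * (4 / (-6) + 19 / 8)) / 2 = 41 / 36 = 1.14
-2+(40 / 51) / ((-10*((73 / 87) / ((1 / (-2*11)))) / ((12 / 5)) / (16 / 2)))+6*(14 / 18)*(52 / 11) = 4124414 / 204765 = 20.14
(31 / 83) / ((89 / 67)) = 2077 / 7387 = 0.28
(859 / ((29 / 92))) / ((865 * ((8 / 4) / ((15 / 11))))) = 118542 / 55187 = 2.15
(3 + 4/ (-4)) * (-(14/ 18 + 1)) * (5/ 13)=-160/ 117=-1.37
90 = 90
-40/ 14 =-20/ 7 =-2.86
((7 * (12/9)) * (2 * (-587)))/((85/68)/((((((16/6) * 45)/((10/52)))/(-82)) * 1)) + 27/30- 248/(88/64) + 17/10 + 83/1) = 752111360/6515851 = 115.43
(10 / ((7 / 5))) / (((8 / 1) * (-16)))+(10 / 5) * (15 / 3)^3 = 111975 / 448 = 249.94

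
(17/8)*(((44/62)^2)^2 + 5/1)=82481637/7388168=11.16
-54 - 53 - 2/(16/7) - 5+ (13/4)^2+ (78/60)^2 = -100.62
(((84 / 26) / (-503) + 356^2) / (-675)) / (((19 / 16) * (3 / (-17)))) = 895.96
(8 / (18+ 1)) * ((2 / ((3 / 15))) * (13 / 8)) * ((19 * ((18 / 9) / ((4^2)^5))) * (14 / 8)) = 455 / 1048576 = 0.00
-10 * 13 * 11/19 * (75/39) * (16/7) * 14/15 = -17600/57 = -308.77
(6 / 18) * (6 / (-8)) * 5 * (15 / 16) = -75 / 64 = -1.17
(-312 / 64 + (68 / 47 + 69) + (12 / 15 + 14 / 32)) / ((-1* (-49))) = 251203 / 184240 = 1.36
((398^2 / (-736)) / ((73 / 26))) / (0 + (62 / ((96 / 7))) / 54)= -333598824 / 364343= -915.62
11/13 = 0.85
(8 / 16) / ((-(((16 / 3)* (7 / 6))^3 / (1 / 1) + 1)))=-729 / 352690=-0.00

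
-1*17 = -17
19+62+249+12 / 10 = 1656 / 5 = 331.20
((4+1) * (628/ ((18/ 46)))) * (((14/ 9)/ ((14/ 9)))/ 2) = 36110/ 9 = 4012.22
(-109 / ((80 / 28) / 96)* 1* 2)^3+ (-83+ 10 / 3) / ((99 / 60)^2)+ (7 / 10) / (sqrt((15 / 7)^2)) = -320978879142362411 / 816750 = -392995260657.93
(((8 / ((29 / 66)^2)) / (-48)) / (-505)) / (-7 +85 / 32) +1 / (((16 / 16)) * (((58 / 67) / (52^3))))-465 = 161961.48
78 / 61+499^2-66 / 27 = 136700909 / 549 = 248999.83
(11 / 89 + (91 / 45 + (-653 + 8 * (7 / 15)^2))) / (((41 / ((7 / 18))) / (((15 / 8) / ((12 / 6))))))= -90989269 / 15763680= -5.77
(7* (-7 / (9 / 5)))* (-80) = 19600 / 9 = 2177.78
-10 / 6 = -5 / 3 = -1.67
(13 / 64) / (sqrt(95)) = 13*sqrt(95) / 6080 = 0.02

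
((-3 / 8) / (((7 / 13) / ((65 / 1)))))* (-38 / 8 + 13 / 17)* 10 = 3434925 / 1904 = 1804.06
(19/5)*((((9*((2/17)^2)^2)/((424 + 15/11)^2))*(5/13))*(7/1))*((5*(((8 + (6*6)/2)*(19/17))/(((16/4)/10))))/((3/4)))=0.00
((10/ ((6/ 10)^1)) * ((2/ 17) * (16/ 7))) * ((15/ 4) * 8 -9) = 1600/ 17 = 94.12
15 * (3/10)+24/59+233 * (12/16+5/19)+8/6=3259499/13452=242.31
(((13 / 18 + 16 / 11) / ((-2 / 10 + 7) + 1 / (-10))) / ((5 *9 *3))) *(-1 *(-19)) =8189 / 179091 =0.05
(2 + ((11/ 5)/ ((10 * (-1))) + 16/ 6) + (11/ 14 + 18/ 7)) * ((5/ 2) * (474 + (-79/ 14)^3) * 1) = 3308806849/ 576240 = 5742.06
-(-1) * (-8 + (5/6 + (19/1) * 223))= 25379/6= 4229.83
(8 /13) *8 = 64 /13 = 4.92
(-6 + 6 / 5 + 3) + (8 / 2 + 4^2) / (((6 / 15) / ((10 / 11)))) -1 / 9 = 21554 / 495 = 43.54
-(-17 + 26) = -9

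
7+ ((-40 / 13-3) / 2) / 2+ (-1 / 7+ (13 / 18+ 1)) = 23129 / 3276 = 7.06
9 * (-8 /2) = -36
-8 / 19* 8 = -64 / 19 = -3.37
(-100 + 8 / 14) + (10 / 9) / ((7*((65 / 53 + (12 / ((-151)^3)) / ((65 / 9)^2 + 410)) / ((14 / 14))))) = -99.30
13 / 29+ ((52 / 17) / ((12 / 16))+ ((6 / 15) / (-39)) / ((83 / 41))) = 36079099 / 7979205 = 4.52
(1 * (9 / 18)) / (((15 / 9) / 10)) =3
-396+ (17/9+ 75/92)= -325649/828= -393.30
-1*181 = -181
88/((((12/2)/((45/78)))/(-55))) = -6050/13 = -465.38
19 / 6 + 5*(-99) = -2951 / 6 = -491.83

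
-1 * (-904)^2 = -817216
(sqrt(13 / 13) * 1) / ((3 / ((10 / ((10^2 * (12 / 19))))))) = 19 / 360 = 0.05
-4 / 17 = -0.24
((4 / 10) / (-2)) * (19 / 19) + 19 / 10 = 17 / 10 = 1.70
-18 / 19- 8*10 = -1538 / 19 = -80.95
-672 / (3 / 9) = -2016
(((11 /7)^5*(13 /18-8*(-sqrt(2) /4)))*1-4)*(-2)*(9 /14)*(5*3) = -43483770*sqrt(2) /117649-13253385 /235298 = -579.03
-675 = -675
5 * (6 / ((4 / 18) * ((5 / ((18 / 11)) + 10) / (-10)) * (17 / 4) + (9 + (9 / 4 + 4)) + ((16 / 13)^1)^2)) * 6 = 3942432 / 340183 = 11.59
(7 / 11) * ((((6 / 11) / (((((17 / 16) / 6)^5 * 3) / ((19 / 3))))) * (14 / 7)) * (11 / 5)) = 1445927583744 / 78092135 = 18515.66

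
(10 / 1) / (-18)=-5 / 9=-0.56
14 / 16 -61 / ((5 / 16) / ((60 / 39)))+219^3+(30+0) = 1092331715 / 104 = 10503189.57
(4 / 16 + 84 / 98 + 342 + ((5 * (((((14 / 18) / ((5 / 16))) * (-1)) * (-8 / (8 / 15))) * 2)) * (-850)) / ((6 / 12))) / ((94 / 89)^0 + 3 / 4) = -362470.61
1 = 1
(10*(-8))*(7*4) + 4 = -2236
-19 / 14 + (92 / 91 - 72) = -1881 / 26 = -72.35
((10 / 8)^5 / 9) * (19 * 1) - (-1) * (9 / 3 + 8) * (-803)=-81345553 / 9216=-8826.56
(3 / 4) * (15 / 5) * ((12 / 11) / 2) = 27 / 22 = 1.23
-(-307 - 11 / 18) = 5537 / 18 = 307.61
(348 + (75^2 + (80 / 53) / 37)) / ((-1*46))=-129.85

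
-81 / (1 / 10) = -810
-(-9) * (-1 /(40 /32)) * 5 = -36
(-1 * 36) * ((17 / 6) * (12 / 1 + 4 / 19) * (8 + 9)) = -402288 / 19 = -21173.05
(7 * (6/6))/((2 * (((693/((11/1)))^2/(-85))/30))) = -425/189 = -2.25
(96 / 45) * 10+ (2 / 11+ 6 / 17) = 12268 / 561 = 21.87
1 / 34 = 0.03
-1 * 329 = -329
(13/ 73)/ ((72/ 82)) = 533/ 2628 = 0.20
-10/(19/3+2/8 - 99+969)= -120/10519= -0.01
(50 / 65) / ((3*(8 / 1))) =5 / 156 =0.03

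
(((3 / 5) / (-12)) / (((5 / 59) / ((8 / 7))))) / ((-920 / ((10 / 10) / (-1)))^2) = -59 / 74060000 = -0.00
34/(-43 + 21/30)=-340/423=-0.80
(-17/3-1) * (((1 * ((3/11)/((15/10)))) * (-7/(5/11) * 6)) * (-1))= -112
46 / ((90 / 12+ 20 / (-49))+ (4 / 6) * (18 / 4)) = 196 / 43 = 4.56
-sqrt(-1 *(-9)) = -3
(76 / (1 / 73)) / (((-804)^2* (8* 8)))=1387 / 10342656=0.00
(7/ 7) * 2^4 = 16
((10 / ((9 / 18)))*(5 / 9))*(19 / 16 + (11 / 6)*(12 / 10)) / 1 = 1355 / 36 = 37.64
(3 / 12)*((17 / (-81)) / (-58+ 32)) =17 / 8424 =0.00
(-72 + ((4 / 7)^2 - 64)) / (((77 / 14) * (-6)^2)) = -1108 / 1617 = -0.69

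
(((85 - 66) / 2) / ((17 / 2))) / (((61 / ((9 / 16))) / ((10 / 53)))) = 855 / 439688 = 0.00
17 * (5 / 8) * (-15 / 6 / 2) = -425 / 32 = -13.28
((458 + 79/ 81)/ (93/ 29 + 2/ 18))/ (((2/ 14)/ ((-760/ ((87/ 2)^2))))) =-388.91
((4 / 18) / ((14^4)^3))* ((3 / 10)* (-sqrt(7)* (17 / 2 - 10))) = sqrt(7) / 566939123752960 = 0.00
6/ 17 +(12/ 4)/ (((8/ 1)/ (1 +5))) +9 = 789/ 68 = 11.60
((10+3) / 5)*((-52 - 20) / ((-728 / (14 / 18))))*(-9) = -9 / 5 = -1.80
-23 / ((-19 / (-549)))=-12627 / 19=-664.58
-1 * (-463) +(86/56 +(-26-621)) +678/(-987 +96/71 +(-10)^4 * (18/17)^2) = -357185936941/1958277916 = -182.40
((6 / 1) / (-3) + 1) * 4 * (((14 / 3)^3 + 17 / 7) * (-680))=53494240 / 189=283038.31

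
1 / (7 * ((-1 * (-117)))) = 1 / 819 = 0.00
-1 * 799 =-799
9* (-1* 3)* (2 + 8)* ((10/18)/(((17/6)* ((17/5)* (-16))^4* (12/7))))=-328125/93051748352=-0.00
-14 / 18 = -7 / 9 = -0.78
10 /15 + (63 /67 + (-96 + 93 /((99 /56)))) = -30797 /737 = -41.79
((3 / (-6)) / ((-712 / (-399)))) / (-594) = 133 / 281952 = 0.00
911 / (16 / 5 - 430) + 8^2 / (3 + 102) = -341699 / 224070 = -1.52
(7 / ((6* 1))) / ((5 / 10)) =7 / 3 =2.33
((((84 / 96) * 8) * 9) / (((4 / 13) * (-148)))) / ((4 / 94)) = -38493 / 1184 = -32.51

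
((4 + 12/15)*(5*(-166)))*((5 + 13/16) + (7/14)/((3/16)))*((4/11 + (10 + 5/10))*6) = -2201907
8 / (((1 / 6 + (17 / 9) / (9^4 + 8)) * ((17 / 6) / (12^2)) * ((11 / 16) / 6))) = 78459715584 / 3691567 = 21253.77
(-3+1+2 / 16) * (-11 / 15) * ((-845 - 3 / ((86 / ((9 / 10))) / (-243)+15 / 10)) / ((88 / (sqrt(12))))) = -4103767 * sqrt(3) / 154912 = -45.88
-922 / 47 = -19.62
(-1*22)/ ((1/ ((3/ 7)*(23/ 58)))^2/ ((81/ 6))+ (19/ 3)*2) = -1.44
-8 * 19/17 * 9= -1368/17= -80.47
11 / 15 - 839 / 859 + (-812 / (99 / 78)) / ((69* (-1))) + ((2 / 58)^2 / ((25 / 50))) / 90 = 24752332861 / 2741580105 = 9.03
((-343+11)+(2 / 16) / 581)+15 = -1473415 / 4648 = -317.00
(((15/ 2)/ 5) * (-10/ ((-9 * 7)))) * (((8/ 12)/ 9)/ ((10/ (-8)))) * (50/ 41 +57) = -2728/ 3321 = -0.82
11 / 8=1.38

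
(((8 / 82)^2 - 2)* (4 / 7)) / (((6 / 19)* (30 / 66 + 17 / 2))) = -399608 / 993471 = -0.40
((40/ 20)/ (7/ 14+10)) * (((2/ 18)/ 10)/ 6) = 1/ 2835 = 0.00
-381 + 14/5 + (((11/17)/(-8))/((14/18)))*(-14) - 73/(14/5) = -958701/2380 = -402.82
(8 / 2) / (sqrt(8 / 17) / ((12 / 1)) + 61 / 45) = 373320 / 126289 - 2700*sqrt(34) / 126289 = 2.83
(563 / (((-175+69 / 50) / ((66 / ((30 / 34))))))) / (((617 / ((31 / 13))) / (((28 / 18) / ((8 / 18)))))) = -228459770 / 69630301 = -3.28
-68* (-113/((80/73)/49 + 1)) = 27485668/3657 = 7515.91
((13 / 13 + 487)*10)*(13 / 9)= 63440 / 9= 7048.89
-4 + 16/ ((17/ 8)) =3.53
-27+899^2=808174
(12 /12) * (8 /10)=4 /5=0.80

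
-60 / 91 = -0.66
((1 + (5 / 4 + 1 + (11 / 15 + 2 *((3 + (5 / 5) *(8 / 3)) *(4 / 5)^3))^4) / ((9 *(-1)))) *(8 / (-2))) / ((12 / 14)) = 12429021245263 / 13183593750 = 942.76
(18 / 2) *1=9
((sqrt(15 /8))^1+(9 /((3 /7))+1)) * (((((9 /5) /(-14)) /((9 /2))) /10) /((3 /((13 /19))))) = -143 /9975 - 13 * sqrt(30) /79800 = -0.02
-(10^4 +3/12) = -10000.25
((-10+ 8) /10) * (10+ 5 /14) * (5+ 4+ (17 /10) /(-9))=-22997 /1260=-18.25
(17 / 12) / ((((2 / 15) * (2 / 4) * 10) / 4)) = 17 / 2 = 8.50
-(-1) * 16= 16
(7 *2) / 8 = 7 / 4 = 1.75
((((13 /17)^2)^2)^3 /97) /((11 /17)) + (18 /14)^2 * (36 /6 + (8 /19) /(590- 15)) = 194196394476761342944703 /19575825284572839318575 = 9.92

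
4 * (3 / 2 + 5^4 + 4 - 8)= 2490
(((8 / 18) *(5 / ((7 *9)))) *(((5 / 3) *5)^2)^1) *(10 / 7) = 125000 / 35721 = 3.50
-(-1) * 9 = 9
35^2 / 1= 1225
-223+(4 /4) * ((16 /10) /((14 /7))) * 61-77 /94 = -82259 /470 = -175.02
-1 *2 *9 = -18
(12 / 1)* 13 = 156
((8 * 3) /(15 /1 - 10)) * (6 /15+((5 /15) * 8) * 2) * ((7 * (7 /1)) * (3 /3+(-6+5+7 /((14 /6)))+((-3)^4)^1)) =2831808 /25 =113272.32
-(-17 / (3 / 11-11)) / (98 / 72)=-3366 / 2891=-1.16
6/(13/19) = 114/13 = 8.77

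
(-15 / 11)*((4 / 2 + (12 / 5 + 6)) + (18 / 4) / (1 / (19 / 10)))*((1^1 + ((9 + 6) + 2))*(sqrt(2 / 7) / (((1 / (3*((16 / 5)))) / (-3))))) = 736776*sqrt(14) / 385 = 7160.42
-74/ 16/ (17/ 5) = -185/ 136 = -1.36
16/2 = 8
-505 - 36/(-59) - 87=-34892/59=-591.39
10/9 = 1.11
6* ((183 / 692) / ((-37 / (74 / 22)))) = -549 / 3806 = -0.14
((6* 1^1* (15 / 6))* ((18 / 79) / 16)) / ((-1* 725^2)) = -27 / 66439000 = -0.00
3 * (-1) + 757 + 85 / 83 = 62667 / 83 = 755.02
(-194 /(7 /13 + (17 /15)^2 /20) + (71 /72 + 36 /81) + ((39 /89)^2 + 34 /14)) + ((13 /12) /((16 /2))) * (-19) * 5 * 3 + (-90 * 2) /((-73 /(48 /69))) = -335315224415911807 /945293328530208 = -354.72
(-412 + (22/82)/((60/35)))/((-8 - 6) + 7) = 202627/3444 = 58.83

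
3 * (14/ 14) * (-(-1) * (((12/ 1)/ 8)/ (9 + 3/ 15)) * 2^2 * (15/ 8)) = 675/ 184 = 3.67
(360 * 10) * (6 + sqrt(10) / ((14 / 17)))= 30600 * sqrt(10) / 7 + 21600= 35423.67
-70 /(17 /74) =-5180 /17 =-304.71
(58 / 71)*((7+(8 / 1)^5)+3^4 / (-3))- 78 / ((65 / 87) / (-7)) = 9756354 / 355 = 27482.69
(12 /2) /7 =0.86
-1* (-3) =3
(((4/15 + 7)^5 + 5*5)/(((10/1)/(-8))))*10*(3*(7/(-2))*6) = 862692539744/84375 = 10224504.17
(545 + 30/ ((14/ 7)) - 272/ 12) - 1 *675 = -137.67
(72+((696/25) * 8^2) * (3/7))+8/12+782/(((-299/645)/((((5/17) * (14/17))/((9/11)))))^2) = 34745542664678/30077508825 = 1155.20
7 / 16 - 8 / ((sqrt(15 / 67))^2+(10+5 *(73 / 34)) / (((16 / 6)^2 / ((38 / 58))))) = -478013689 / 144379920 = -3.31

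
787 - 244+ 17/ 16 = 8705/ 16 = 544.06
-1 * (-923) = 923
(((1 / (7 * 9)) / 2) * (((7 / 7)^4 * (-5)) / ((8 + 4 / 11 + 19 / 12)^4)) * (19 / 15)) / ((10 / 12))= -640924416 / 104022418953635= -0.00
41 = 41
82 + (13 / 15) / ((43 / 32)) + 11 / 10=108031 / 1290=83.74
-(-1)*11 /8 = 11 /8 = 1.38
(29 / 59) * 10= 290 / 59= 4.92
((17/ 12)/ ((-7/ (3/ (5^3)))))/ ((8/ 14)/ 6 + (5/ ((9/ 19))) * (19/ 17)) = -2601/ 6368500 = -0.00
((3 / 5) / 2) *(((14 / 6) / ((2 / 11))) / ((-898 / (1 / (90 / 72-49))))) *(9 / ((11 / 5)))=63 / 171518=0.00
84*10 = 840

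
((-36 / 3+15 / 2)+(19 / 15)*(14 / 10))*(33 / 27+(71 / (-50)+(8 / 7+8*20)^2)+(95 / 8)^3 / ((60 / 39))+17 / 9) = -249870118673999 / 3386880000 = -73775.90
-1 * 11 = -11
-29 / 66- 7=-491 / 66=-7.44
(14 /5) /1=14 /5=2.80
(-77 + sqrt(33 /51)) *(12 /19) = -924 /19 + 12 *sqrt(187) /323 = -48.12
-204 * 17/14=-1734/7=-247.71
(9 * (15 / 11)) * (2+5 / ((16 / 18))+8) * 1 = 16875 / 88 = 191.76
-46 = -46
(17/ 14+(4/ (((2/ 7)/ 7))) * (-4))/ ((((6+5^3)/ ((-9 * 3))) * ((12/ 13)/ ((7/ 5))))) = 640107/ 5240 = 122.16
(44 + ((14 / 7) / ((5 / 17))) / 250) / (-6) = -27517 / 3750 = -7.34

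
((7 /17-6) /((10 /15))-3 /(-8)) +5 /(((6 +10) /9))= -1413 /272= -5.19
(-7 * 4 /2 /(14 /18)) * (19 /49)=-342 /49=-6.98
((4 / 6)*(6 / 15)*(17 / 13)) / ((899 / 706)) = 48008 / 175305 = 0.27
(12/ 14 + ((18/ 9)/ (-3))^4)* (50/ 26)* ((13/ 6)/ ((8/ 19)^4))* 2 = 974149475/ 3483648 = 279.63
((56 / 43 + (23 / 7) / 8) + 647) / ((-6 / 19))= -2054.26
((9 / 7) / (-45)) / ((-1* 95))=1 / 3325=0.00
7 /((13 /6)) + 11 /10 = 563 /130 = 4.33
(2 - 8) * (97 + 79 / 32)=-9549 / 16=-596.81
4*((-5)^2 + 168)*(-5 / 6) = -1930 / 3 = -643.33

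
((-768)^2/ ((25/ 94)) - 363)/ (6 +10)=55434381/ 400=138585.95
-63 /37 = -1.70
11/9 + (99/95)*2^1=2827/855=3.31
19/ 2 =9.50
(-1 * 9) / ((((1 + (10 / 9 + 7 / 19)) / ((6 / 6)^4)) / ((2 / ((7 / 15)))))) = -15.56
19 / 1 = 19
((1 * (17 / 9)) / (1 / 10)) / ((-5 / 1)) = -34 / 9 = -3.78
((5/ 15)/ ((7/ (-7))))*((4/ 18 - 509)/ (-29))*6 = -9158/ 261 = -35.09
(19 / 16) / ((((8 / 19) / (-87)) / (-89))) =2795223 / 128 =21837.68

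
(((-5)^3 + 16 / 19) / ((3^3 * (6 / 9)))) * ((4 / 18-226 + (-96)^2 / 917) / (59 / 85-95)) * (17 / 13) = -54187030375 / 2626158834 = -20.63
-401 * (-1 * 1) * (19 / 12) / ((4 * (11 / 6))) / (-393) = -7619 / 34584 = -0.22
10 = 10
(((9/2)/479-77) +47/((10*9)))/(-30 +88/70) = 5768966/2168433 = 2.66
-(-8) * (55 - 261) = -1648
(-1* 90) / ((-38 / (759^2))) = 25923645 / 19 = 1364402.37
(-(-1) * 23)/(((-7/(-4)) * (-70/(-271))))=12466/245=50.88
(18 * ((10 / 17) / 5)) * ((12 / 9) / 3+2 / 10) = 116 / 85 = 1.36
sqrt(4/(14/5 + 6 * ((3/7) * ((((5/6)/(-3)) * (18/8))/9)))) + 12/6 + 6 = 4 * sqrt(12845)/367 + 8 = 9.24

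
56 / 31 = 1.81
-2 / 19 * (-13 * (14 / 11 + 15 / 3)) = 1794 / 209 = 8.58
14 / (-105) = -2 / 15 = -0.13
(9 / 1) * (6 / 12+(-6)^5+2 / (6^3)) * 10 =-4198765 / 6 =-699794.17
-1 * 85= -85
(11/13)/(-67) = -0.01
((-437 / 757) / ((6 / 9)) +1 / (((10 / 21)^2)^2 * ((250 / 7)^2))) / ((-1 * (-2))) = -402473616267 / 946250000000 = -0.43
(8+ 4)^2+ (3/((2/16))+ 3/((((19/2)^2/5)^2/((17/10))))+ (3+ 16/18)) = 201624947/1172889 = 171.90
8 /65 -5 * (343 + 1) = -111792 /65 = -1719.88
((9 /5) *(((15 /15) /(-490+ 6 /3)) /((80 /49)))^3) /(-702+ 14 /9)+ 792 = 1485391099865343289569 /1875493812961280000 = 792.00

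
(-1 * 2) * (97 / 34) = -97 / 17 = -5.71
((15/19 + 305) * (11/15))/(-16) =-6391/456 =-14.02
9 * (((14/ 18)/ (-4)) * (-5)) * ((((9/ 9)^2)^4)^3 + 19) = 175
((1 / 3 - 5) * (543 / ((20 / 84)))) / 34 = -26607 / 85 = -313.02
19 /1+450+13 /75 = 35188 /75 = 469.17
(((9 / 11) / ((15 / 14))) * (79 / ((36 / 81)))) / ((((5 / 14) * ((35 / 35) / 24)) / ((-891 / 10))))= -101590524 / 125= -812724.19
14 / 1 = 14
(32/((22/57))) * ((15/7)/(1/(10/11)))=136800/847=161.51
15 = 15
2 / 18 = 1 / 9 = 0.11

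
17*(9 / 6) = 51 / 2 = 25.50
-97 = -97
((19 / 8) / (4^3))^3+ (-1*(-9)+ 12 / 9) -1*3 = 2952810593 / 402653184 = 7.33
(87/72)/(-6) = -29/144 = -0.20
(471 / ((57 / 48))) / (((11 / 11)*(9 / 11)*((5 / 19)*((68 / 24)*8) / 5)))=6908 / 17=406.35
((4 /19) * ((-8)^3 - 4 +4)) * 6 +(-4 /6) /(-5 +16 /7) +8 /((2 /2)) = -36394 /57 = -638.49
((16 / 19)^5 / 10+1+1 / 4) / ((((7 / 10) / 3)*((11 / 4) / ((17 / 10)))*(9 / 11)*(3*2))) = 362664553 / 519980790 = 0.70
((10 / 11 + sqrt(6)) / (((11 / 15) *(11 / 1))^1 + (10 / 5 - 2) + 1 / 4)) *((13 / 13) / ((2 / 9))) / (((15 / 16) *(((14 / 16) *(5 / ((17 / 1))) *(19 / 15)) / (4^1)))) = 4700160 / 730037 + 470016 *sqrt(6) / 66367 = 23.79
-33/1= -33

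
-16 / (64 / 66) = -33 / 2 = -16.50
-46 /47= -0.98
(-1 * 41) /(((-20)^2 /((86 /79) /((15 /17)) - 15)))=668833 /474000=1.41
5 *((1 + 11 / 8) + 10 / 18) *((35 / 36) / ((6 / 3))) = 36925 / 5184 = 7.12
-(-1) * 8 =8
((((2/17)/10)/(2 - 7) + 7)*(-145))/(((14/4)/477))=-82278684/595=-138283.50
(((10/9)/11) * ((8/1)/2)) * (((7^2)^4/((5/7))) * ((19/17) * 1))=6133748264/1683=3644532.54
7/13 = 0.54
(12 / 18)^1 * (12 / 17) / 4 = 0.12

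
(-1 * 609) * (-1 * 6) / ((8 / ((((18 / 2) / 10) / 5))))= 16443 / 200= 82.22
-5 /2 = -2.50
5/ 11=0.45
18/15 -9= -7.80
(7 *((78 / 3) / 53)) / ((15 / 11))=2002 / 795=2.52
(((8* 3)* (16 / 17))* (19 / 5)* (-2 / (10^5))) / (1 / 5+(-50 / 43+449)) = -2451 / 639678125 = -0.00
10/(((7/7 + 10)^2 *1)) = 10/121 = 0.08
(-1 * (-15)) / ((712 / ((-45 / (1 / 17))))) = -11475 / 712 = -16.12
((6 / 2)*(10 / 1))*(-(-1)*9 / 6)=45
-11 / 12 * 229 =-209.92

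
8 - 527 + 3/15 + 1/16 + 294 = -17979/80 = -224.74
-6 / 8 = -3 / 4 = -0.75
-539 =-539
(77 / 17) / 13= 77 / 221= 0.35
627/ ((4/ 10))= 3135/ 2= 1567.50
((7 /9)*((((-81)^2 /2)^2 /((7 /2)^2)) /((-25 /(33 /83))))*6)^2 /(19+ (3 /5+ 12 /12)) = 896861771404291044 /4346097875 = 206360233.29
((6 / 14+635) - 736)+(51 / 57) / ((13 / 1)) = -173769 / 1729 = -100.50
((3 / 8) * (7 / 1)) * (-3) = -63 / 8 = -7.88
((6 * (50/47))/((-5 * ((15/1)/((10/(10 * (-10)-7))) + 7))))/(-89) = -120/1284181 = -0.00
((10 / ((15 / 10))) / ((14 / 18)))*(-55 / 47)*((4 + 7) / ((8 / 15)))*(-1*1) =136125 / 658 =206.88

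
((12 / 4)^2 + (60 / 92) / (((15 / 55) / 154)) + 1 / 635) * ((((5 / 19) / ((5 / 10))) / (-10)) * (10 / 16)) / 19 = -2754959 / 4217924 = -0.65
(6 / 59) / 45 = 0.00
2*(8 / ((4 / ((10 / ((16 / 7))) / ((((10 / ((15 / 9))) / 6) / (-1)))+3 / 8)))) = -16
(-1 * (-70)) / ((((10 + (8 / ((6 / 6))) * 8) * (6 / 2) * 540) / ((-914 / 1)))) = -3199 / 5994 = -0.53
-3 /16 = -0.19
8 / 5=1.60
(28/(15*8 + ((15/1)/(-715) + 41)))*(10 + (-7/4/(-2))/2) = 167167/92080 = 1.82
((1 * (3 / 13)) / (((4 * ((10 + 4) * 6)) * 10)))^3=1 / 3086626816000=0.00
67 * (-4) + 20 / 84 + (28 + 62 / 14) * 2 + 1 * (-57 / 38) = -8585 / 42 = -204.40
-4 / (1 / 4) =-16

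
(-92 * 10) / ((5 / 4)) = -736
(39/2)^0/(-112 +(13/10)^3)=-0.01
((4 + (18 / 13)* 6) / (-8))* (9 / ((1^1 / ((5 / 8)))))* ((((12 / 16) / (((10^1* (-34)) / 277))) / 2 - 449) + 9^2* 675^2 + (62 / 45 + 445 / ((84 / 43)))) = -2432350068655 / 7616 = -319373695.99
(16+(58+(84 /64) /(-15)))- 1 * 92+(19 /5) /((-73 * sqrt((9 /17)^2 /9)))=-322061 /17520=-18.38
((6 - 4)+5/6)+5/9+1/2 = 35/9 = 3.89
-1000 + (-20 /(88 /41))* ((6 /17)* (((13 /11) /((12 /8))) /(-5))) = -2055934 /2057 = -999.48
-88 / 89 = -0.99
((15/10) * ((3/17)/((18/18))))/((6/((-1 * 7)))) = -21/68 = -0.31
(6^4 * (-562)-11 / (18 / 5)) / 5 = -13110391 / 90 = -145671.01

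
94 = 94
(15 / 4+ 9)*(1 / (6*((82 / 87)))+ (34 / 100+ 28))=5962869 / 16400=363.59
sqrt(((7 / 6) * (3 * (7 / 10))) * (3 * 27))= 63 * sqrt(5) / 10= 14.09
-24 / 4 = -6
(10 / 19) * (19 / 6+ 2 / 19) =1865 / 1083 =1.72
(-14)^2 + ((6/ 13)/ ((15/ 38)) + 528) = 47136/ 65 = 725.17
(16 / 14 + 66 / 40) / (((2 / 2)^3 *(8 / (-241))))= -94231 / 1120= -84.13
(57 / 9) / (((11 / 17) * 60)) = 323 / 1980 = 0.16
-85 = -85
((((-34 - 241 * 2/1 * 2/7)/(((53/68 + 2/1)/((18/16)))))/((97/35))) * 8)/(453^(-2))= -41170748.22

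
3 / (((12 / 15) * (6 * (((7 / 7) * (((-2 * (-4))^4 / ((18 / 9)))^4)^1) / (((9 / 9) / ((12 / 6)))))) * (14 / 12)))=15 / 985162418487296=0.00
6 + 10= 16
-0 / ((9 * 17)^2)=0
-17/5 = -3.40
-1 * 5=-5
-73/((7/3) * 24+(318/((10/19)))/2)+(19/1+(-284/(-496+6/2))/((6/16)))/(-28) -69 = -69.94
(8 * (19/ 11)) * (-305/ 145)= -9272/ 319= -29.07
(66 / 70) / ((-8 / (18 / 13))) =-297 / 1820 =-0.16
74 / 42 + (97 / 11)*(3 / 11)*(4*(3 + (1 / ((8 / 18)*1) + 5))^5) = 707998390423 / 650496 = 1088397.76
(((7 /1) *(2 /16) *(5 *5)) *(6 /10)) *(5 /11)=525 /88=5.97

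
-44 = -44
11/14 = 0.79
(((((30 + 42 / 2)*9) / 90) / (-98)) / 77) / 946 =-51 / 71385160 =-0.00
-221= -221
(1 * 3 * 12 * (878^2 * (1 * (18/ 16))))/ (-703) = -31220802/ 703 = -44410.81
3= 3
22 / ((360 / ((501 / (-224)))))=-1837 / 13440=-0.14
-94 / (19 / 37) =-3478 / 19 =-183.05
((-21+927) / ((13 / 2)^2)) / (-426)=-604 / 11999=-0.05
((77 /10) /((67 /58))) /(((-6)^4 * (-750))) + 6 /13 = 1953690971 /4233060000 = 0.46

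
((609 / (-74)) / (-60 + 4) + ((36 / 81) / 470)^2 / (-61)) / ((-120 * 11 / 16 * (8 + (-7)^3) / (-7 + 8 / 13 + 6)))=-23739402707 / 11607652249479000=-0.00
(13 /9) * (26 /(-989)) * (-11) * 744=922064 /2967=310.77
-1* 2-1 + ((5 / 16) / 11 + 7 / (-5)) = -3847 / 880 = -4.37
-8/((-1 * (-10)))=-4/5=-0.80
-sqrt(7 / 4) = -sqrt(7) / 2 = -1.32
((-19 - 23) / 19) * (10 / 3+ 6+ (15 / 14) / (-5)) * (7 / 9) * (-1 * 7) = 109.75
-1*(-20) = 20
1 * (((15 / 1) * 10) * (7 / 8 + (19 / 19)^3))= 1125 / 4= 281.25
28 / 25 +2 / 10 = 1.32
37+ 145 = 182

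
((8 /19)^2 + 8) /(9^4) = 328 /263169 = 0.00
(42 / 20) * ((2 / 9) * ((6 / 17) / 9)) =14 / 765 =0.02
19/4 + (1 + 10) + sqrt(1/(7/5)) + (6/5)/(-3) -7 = 9.20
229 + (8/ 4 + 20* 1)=251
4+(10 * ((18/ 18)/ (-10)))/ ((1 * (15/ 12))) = 16/ 5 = 3.20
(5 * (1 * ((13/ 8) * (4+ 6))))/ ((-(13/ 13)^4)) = -325/ 4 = -81.25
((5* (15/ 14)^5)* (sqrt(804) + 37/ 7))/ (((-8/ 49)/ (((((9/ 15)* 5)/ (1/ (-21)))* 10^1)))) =916424.31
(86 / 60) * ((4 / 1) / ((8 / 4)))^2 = 86 / 15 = 5.73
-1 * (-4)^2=-16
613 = 613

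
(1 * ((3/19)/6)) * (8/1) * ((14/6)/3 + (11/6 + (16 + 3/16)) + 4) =3283/684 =4.80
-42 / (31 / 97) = -4074 / 31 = -131.42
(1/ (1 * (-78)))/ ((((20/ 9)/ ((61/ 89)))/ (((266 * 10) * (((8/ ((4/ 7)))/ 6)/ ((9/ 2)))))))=-56791/ 10413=-5.45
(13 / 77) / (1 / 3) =39 / 77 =0.51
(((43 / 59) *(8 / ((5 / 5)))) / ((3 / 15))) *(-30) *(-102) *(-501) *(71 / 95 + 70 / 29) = -4592888321760 / 32509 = -141280516.83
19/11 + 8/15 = 373/165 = 2.26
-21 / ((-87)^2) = -0.00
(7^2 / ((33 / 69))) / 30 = 1127 / 330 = 3.42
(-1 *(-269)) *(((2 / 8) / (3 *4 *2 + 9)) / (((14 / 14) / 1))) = 269 / 132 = 2.04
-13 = -13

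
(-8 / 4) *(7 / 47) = -14 / 47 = -0.30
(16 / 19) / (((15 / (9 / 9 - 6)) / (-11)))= 176 / 57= 3.09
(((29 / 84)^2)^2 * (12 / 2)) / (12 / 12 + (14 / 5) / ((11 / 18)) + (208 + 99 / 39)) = 505705915 / 1282234496256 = 0.00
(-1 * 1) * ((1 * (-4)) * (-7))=-28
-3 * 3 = -9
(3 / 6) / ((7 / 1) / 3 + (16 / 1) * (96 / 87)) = 87 / 3478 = 0.03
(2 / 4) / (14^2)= 1 / 392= 0.00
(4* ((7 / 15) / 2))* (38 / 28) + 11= 184 / 15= 12.27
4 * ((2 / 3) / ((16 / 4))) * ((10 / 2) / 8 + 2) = 7 / 4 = 1.75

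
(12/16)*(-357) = -1071/4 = -267.75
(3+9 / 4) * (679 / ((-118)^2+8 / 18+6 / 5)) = 91665 / 358088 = 0.26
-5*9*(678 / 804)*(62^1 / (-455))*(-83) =-2616741 / 6097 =-429.19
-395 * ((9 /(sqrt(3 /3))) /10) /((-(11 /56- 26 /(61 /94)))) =-1214388 /136193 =-8.92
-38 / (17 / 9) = -342 / 17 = -20.12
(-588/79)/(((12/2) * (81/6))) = -196/2133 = -0.09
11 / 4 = 2.75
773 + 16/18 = 6965/9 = 773.89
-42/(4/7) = -147/2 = -73.50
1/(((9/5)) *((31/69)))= 115/93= 1.24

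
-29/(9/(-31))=899/9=99.89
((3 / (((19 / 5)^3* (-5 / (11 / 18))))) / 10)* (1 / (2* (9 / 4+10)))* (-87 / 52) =0.00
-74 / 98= -37 / 49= -0.76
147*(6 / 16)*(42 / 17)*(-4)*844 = -7816284 / 17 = -459781.41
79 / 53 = 1.49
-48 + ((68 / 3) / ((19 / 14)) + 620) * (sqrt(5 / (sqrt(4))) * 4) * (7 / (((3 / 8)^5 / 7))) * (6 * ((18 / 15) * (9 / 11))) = -48 + 466172772352 * sqrt(10) / 9405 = 156742933.80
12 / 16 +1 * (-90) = -89.25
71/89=0.80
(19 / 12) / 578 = 19 / 6936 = 0.00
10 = 10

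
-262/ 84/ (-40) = 131/ 1680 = 0.08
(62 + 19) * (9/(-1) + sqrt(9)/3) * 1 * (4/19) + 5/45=-23309/171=-136.31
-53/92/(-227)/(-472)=-53/9857248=-0.00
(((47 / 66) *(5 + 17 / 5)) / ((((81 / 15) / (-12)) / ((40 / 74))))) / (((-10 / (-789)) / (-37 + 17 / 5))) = 38764096 / 2035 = 19048.70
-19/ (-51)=19/ 51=0.37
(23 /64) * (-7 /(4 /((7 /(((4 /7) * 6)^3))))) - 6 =-21620225 /3538944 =-6.11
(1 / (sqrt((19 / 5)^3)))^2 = 125 / 6859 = 0.02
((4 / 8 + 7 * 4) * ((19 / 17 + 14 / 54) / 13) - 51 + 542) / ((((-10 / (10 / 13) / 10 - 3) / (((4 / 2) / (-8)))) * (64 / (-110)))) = -270215825 / 5473728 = -49.37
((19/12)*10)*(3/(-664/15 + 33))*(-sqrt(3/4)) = 1425*sqrt(3)/676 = 3.65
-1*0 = 0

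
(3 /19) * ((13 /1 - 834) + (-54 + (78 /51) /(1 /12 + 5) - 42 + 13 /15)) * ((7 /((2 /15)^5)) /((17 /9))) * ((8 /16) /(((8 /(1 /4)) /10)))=-340763365884375 /171494912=-1987017.35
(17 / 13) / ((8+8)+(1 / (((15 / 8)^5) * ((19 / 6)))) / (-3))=245278125 / 3000198032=0.08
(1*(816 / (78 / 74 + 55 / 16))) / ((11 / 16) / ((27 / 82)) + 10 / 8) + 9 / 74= 7738677099 / 141868286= 54.55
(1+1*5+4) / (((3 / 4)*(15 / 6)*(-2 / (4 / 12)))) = -8 / 9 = -0.89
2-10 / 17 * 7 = -36 / 17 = -2.12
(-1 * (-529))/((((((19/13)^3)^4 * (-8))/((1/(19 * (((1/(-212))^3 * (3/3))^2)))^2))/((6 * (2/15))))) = -50789768720027103330017270970570345254223872/3995033428914420605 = -12713227466992265221703570.00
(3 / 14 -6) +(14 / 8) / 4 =-599 / 112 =-5.35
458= 458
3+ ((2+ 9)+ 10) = 24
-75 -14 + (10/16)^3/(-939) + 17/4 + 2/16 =-40685117/480768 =-84.63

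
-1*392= -392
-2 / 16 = -1 / 8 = -0.12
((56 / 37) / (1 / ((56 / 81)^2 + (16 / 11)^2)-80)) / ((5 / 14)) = -0.05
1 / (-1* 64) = -1 / 64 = -0.02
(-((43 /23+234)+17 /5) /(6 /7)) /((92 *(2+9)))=-0.28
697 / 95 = 7.34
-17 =-17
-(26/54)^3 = -2197/19683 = -0.11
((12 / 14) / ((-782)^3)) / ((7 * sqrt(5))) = -3 * sqrt(5) / 58580941580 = -0.00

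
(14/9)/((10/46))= 322/45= 7.16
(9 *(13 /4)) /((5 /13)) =1521 /20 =76.05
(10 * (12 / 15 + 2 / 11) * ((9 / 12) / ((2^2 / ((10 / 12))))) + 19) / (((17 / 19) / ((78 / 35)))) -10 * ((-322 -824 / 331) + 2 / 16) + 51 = 14496604051 / 4332790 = 3345.79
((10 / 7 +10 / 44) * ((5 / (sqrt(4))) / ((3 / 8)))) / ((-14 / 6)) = -2550 / 539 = -4.73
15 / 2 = 7.50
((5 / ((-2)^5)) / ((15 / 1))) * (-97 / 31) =97 / 2976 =0.03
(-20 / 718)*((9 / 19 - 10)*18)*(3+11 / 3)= 31.84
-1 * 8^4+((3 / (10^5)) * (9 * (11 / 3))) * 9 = -4095.99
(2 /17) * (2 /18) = 2 /153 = 0.01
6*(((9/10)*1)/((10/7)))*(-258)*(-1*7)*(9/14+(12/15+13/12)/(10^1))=28371357/5000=5674.27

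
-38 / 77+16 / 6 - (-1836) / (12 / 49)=1732309 / 231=7499.17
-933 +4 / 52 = -12128 / 13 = -932.92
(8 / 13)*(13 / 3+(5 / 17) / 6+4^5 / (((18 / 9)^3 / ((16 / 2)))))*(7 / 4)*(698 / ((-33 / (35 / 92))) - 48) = -6941170215 / 111826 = -62071.17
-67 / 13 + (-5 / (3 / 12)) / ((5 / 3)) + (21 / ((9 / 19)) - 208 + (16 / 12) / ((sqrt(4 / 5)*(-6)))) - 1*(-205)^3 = 335982823 / 39 - sqrt(5) / 9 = 8614943.93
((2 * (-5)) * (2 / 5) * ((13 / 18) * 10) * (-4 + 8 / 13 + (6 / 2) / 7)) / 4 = 1345 / 63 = 21.35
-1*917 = -917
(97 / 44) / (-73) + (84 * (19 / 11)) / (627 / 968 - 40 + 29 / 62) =-22484645 / 5977532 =-3.76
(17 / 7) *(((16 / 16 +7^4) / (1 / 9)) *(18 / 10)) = 3307554 / 35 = 94501.54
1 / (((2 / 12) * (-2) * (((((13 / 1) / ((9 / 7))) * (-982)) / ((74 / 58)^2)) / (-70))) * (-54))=6845 / 10736206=0.00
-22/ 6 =-11/ 3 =-3.67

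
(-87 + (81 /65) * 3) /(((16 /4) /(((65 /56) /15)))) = -451 /280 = -1.61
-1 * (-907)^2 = -822649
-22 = -22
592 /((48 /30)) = 370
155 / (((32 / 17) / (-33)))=-86955 / 32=-2717.34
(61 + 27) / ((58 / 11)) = 484 / 29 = 16.69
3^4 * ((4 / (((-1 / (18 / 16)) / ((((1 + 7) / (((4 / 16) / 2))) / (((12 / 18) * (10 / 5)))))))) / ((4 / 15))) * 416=-27293760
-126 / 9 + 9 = -5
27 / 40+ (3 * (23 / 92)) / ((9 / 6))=1.18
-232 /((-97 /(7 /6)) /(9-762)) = -203812 /97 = -2101.15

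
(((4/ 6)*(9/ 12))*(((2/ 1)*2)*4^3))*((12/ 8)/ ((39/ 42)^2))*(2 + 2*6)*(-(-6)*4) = 74818.65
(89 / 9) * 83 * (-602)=-4446974 / 9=-494108.22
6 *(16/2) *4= 192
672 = 672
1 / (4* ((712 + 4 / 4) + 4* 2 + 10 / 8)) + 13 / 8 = 37565 / 23112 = 1.63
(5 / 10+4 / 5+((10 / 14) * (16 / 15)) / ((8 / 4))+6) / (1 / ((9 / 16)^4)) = 3527631 / 4587520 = 0.77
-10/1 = -10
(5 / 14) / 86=5 / 1204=0.00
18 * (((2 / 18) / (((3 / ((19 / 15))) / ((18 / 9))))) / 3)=76 / 135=0.56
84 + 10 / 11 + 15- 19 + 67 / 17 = 15867 / 187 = 84.85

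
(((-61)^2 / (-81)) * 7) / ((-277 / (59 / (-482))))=-1536773 / 10814634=-0.14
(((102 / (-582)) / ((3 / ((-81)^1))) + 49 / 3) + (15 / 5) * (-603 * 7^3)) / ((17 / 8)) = -1444444696 / 4947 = -291983.97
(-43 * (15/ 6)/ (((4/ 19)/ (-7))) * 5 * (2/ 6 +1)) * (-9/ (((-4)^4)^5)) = -428925/ 2199023255552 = -0.00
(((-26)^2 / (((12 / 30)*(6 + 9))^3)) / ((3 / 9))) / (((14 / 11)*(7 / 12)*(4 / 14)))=1859 / 42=44.26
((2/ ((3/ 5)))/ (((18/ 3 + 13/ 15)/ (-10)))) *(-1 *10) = 5000/ 103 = 48.54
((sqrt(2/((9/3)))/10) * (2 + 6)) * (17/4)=2.78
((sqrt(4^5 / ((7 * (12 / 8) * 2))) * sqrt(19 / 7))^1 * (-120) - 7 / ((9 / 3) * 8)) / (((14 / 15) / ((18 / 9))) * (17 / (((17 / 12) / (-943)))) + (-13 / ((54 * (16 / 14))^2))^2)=0.26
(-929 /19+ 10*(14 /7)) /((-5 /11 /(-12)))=-72468 /95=-762.82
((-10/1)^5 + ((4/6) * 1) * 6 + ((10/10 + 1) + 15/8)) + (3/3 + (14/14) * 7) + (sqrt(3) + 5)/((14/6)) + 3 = -99978.24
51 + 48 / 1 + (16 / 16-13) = 87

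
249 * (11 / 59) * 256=11884.47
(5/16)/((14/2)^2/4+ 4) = 1/52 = 0.02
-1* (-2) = 2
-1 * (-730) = 730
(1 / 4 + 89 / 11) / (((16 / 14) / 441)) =1132929 / 352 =3218.55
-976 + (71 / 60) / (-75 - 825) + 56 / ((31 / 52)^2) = -42471716231 / 51894000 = -818.43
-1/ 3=-0.33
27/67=0.40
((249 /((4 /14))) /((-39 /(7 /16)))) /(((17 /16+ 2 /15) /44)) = -191730 /533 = -359.72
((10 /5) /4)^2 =1 /4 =0.25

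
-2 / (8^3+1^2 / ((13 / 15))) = -26 / 6671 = -0.00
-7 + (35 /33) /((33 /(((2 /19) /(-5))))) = -144851 /20691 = -7.00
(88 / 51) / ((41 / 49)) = 4312 / 2091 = 2.06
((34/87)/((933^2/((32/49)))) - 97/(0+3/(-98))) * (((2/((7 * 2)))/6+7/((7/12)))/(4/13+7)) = 7719513052069013/1480646948193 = 5213.61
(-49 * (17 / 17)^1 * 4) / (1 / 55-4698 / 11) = 10780 / 23489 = 0.46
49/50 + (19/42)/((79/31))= 1.16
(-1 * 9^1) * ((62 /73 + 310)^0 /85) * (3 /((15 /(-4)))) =36 /425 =0.08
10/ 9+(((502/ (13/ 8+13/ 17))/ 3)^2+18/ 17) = 79273189228/ 16160625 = 4905.33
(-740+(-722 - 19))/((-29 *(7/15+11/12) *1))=88860/2407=36.92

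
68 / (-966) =-34 / 483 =-0.07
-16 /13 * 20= -320 /13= -24.62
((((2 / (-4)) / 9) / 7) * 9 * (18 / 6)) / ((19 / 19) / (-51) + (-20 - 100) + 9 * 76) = -153 / 402682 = -0.00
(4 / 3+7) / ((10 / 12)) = 10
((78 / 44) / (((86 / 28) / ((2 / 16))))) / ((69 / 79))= 7189 / 87032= 0.08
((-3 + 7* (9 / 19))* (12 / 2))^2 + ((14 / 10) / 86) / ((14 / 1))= 1114921 / 310460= 3.59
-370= -370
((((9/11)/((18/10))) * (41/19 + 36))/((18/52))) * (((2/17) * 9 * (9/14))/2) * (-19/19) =-424125/24871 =-17.05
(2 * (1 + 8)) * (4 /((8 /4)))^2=72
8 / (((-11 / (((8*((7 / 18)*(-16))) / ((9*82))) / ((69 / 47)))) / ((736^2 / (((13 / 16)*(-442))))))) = -15869149184 / 314860689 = -50.40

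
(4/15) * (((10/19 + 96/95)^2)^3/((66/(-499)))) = -9666019701531008/363870485859375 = -26.56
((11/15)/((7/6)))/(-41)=-22/1435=-0.02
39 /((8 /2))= 39 /4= 9.75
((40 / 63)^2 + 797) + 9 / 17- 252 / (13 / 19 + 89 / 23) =49854509164 / 67135635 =742.59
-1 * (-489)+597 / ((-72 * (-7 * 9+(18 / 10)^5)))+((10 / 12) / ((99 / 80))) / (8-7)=5941376107 / 12128688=489.86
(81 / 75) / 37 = 27 / 925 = 0.03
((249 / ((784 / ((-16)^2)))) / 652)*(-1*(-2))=1992 / 7987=0.25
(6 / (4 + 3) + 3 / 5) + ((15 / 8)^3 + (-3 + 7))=215917 / 17920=12.05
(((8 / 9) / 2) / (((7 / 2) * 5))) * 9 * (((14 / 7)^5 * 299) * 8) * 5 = 612352 / 7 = 87478.86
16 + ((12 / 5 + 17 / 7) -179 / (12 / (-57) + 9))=2708 / 5845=0.46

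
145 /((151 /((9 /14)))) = 1305 /2114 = 0.62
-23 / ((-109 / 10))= 230 / 109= 2.11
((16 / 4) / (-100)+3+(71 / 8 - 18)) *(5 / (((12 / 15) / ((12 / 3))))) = -1233 / 8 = -154.12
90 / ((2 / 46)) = 2070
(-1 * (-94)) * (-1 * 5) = -470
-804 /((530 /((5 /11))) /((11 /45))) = -134 /795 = -0.17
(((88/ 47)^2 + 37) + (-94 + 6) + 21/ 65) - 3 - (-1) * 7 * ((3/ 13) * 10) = -4884391/ 143585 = -34.02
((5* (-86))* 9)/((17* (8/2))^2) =-1935/2312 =-0.84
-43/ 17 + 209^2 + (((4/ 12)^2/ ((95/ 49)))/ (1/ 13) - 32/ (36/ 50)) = 634231399/ 14535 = 43634.77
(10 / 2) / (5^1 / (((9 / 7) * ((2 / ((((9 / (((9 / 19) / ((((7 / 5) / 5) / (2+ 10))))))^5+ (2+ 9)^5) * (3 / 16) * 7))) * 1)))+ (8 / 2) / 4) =233280000000000 / 19176391265173998757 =0.00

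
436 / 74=218 / 37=5.89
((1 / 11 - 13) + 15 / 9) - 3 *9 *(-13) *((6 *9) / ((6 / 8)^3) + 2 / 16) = 11869607 / 264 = 44960.63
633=633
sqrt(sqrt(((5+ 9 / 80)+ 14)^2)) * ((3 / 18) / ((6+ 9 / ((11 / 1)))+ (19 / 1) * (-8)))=-0.01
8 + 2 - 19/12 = 101/12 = 8.42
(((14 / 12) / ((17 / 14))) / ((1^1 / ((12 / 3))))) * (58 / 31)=11368 / 1581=7.19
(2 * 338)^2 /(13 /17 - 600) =-7768592 /10187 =-762.60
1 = 1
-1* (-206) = 206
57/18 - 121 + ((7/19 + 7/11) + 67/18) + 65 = -90488/1881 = -48.11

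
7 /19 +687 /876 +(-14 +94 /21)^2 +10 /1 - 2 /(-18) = 101.97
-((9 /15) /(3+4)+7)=-248 /35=-7.09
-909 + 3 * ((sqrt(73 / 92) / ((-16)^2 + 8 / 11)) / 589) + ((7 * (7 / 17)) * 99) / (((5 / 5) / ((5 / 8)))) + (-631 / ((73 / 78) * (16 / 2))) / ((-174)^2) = -36603505553 / 50096688 + 33 * sqrt(1679) / 76513456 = -730.66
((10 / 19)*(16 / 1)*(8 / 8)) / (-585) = -32 / 2223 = -0.01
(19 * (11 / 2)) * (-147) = -15361.50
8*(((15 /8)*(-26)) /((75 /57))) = -1482 /5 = -296.40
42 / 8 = 21 / 4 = 5.25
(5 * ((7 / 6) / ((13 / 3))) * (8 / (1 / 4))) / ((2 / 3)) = 840 / 13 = 64.62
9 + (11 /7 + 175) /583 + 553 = 2294758 /4081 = 562.30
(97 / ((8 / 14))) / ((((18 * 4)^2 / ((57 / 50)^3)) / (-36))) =-13971783 / 8000000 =-1.75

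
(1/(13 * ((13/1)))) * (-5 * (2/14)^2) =-0.00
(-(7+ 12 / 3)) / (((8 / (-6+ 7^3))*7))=-66.20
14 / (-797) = -14 / 797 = -0.02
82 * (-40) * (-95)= 311600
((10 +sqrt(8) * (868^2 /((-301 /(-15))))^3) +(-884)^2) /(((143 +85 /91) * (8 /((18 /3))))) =35556703 /8732 +95736910677303168000 * sqrt(2) /173563781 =780073108722.47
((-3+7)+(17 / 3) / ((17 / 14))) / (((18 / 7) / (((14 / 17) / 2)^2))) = 4459 / 7803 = 0.57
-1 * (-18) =18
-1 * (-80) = 80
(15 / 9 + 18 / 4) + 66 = 433 / 6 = 72.17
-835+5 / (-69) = -57620 / 69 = -835.07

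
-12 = -12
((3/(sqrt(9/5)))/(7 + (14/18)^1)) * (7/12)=0.17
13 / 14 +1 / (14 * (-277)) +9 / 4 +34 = 288355 / 7756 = 37.18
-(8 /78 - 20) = 776 /39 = 19.90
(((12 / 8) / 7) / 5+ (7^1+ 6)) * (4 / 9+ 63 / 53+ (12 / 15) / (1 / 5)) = 2453231 / 33390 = 73.47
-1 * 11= -11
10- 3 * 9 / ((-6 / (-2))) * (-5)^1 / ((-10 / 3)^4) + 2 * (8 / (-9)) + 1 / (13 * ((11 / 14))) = 22354223 / 2574000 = 8.68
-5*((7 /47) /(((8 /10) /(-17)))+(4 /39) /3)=344315 /21996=15.65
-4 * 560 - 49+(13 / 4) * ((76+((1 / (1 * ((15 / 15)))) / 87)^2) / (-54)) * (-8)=-460308722 / 204363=-2252.41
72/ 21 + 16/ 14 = 32/ 7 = 4.57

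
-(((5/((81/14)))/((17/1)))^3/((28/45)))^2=-3751562500/84162499067261169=-0.00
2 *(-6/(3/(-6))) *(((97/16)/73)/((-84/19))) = -1843/4088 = -0.45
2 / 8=1 / 4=0.25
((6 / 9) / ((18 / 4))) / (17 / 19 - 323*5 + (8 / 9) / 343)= -6517 / 71003973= -0.00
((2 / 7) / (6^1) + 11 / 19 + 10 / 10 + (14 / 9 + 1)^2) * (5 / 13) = 33800 / 10773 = 3.14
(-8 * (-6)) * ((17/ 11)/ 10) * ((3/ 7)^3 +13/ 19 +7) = 20641128/ 358435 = 57.59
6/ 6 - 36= -35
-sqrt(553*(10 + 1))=-sqrt(6083)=-77.99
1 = 1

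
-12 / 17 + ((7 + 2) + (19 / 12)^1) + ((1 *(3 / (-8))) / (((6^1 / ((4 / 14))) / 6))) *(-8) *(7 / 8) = 542 / 51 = 10.63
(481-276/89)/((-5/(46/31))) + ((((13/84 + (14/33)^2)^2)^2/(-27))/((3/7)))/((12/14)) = -16775348754979630607135587/118278426533361726804480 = -141.83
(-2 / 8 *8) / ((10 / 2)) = -2 / 5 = -0.40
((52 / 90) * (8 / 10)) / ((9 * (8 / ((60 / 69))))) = 52 / 9315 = 0.01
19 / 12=1.58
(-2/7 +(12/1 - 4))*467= 25218/7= 3602.57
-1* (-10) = 10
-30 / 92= -0.33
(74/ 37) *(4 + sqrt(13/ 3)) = 12.16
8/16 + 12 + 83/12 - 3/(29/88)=3589/348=10.31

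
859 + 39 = 898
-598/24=-299/12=-24.92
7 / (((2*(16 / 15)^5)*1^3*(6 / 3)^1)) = 5315625 / 4194304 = 1.27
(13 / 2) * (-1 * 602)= -3913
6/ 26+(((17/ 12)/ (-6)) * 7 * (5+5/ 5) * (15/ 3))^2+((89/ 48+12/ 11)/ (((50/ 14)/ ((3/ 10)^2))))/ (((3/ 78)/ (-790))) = 240499873/ 257400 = 934.34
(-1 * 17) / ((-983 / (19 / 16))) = 323 / 15728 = 0.02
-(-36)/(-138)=-6/23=-0.26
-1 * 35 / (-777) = 5 / 111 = 0.05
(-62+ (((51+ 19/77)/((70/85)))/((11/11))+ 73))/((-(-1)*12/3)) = 19735/1078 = 18.31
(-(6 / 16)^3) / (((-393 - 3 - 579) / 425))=153 / 6656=0.02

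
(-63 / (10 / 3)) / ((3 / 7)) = -441 / 10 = -44.10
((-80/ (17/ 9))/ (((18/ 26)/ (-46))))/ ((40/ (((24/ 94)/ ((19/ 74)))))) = 1062048/ 15181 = 69.96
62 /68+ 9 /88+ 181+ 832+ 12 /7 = 10636707 /10472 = 1015.73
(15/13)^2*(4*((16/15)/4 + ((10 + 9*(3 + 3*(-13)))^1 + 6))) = -276960/169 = -1638.82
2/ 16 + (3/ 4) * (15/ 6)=2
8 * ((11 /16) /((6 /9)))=33 /4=8.25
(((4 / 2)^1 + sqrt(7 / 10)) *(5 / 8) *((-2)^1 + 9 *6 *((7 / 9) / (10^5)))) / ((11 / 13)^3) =-19968533 / 4840000 - 19968533 *sqrt(70) / 96800000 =-5.85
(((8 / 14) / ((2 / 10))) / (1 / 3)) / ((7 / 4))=240 / 49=4.90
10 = 10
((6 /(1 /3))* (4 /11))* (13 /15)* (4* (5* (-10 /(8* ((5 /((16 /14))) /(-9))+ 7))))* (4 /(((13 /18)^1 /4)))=-622080 /77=-8078.96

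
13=13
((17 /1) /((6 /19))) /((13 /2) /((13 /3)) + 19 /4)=646 /75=8.61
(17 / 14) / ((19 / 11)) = 187 / 266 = 0.70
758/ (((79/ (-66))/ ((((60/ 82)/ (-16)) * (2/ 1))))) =187605/ 3239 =57.92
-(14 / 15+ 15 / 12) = -131 / 60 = -2.18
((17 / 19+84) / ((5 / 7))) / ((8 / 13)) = 193.14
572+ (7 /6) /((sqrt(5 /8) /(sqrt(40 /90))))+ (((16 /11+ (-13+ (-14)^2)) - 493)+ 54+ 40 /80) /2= 14 * sqrt(10) /45+ 19579 /44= 445.96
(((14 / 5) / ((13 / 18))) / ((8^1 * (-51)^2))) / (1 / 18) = 63 / 18785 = 0.00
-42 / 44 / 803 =-0.00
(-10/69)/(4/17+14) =-85/8349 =-0.01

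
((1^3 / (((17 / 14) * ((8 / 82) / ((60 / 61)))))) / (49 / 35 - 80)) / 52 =-7175 / 3532022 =-0.00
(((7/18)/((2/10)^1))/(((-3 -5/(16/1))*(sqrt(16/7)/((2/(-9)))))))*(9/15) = 28*sqrt(7)/1431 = 0.05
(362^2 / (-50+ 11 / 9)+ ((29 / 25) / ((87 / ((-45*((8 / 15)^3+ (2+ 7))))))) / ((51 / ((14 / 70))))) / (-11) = 1691709696893 / 6926596875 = 244.23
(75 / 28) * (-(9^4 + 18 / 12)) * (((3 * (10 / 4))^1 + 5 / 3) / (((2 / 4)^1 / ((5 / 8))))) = -12890625 / 64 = -201416.02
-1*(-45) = 45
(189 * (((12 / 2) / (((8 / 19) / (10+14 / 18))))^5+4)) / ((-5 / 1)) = -3230072317015.83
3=3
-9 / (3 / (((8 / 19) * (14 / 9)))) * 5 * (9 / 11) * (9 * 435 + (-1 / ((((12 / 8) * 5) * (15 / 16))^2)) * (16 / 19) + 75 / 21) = -422145864992 / 13402125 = -31498.43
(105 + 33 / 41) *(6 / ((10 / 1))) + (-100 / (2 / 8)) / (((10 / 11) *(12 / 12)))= -376.52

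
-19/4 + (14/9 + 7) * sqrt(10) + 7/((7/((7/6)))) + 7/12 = 24.06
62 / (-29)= -62 / 29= -2.14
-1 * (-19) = 19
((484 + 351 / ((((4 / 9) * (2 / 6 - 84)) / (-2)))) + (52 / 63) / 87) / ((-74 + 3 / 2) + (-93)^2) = 1383677149 / 23597913843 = 0.06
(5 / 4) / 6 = 5 / 24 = 0.21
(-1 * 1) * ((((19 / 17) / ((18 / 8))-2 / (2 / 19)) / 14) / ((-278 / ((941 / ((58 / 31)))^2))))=-2409031639271 / 2003181264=-1202.60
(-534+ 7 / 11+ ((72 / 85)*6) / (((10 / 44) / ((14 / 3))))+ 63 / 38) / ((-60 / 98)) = 3720001061 / 5329500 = 698.00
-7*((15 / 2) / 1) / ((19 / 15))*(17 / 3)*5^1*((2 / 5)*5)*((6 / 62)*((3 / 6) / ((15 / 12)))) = -53550 / 589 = -90.92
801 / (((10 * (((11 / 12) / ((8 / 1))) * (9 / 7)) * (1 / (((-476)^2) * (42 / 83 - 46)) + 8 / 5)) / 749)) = 6387570964447232 / 25096160441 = 254523.83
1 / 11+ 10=111 / 11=10.09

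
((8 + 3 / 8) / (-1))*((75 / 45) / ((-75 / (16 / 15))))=134 / 675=0.20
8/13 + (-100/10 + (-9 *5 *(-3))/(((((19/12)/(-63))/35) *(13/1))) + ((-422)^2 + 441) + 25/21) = 850952572/5187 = 164054.86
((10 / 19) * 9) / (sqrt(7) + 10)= 0.37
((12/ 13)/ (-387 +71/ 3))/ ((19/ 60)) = -0.01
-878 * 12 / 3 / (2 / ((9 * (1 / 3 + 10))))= -163308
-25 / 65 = -5 / 13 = -0.38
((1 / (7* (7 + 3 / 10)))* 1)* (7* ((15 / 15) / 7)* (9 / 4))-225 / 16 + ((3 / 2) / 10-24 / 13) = -8351379 / 531440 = -15.71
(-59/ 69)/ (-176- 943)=59/ 77211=0.00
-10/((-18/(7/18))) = 0.22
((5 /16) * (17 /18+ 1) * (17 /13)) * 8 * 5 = 14875 /468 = 31.78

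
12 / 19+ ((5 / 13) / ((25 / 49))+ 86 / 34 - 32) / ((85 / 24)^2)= -251471508 / 151688875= -1.66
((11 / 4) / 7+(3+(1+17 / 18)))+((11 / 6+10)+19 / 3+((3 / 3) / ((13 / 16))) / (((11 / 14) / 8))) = 1298573 / 36036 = 36.04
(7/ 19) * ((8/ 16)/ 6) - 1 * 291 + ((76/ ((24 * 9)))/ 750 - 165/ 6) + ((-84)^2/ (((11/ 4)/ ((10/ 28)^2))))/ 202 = -67719629951/ 213728625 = -316.85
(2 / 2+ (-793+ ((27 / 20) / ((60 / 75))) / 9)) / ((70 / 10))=-12669 / 112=-113.12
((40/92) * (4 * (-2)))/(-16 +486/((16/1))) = -128/529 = -0.24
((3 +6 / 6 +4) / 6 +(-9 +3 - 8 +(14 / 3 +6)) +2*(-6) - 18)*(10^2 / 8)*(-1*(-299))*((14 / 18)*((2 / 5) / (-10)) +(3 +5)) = -8577712 / 9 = -953079.11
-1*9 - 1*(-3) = -6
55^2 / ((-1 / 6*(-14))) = 9075 / 7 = 1296.43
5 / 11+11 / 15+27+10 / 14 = 33382 / 1155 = 28.90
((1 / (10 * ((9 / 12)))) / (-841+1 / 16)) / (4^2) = -2 / 201825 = -0.00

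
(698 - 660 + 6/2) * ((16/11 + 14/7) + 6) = 4264/11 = 387.64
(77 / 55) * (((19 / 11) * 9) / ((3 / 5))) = 36.27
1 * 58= 58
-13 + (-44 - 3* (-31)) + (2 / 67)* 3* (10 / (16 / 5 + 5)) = 99192 / 2747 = 36.11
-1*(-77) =77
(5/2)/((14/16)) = 20/7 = 2.86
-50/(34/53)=-1325/17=-77.94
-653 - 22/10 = -655.20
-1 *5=-5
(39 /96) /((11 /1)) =0.04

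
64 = 64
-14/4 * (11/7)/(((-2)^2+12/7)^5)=-184877/204800000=-0.00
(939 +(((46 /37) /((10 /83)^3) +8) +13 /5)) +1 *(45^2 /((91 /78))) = 439805907 /129500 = 3396.18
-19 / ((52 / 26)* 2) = -4.75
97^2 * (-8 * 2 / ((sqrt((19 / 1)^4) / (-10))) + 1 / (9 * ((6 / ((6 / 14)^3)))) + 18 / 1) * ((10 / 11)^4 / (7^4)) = 214889751705000 / 4352754995743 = 49.37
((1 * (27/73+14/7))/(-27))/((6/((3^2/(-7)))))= 173/9198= 0.02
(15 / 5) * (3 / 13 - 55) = -2136 / 13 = -164.31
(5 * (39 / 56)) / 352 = 195 / 19712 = 0.01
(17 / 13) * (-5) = -85 / 13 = -6.54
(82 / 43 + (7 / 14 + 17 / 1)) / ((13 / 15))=22.39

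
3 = 3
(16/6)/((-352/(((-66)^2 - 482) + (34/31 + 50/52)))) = -3124103/106392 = -29.36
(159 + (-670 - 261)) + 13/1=-759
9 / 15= 3 / 5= 0.60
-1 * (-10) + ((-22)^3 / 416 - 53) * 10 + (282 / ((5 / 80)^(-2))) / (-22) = -28408233 / 36608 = -776.01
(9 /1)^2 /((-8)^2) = 81 /64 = 1.27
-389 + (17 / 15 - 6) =-5908 / 15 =-393.87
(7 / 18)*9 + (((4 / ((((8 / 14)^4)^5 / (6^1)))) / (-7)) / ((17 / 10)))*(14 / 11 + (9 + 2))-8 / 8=-1796245.66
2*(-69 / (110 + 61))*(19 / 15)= -1.02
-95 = -95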